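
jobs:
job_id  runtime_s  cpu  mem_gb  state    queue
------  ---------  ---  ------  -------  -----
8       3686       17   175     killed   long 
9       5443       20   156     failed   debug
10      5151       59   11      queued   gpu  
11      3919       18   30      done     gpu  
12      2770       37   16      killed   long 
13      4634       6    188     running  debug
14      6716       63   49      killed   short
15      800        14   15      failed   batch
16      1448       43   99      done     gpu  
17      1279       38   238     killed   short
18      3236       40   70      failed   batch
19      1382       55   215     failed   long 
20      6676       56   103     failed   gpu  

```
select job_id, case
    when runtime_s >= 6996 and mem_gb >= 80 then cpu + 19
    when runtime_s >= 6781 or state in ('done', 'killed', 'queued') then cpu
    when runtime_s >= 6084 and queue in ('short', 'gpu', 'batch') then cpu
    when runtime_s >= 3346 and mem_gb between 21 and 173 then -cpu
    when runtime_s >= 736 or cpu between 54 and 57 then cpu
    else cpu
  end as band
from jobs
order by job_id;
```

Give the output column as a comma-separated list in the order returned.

job_id=8: runtime_s >= 6781 or state in ('done', 'killed', 'queued') → 17
job_id=9: runtime_s >= 3346 and mem_gb between 21 and 173 → -20
job_id=10: runtime_s >= 6781 or state in ('done', 'killed', 'queued') → 59
job_id=11: runtime_s >= 6781 or state in ('done', 'killed', 'queued') → 18
job_id=12: runtime_s >= 6781 or state in ('done', 'killed', 'queued') → 37
job_id=13: runtime_s >= 736 or cpu between 54 and 57 → 6
job_id=14: runtime_s >= 6781 or state in ('done', 'killed', 'queued') → 63
job_id=15: runtime_s >= 736 or cpu between 54 and 57 → 14
job_id=16: runtime_s >= 6781 or state in ('done', 'killed', 'queued') → 43
job_id=17: runtime_s >= 6781 or state in ('done', 'killed', 'queued') → 38
job_id=18: runtime_s >= 736 or cpu between 54 and 57 → 40
job_id=19: runtime_s >= 736 or cpu between 54 and 57 → 55
job_id=20: runtime_s >= 6084 and queue in ('short', 'gpu', 'batch') → 56

17, -20, 59, 18, 37, 6, 63, 14, 43, 38, 40, 55, 56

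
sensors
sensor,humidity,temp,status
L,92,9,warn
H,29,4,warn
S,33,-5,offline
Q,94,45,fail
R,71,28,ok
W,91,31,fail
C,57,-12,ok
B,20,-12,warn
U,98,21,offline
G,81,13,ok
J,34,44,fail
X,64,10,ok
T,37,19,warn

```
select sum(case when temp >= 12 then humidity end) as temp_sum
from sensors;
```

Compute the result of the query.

sensor=L: ✗
sensor=H: ✗
sensor=S: ✗
sensor=Q: ✓ → 94
sensor=R: ✓ → 71
sensor=W: ✓ → 91
sensor=C: ✗
sensor=B: ✗
sensor=U: ✓ → 98
sensor=G: ✓ → 81
sensor=J: ✓ → 34
sensor=X: ✗
sensor=T: ✓ → 37
temp_sum = 94 + 71 + 91 + 98 + 81 + 34 + 37 = 506

506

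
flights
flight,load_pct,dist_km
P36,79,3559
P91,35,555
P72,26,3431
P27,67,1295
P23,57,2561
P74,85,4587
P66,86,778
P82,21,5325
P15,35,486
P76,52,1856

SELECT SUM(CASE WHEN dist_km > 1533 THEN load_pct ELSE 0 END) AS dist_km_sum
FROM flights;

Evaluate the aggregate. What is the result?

flight=P36: ✓ → 79
flight=P91: ✗
flight=P72: ✓ → 26
flight=P27: ✗
flight=P23: ✓ → 57
flight=P74: ✓ → 85
flight=P66: ✗
flight=P82: ✓ → 21
flight=P15: ✗
flight=P76: ✓ → 52
dist_km_sum = 79 + 26 + 57 + 85 + 21 + 52 = 320

320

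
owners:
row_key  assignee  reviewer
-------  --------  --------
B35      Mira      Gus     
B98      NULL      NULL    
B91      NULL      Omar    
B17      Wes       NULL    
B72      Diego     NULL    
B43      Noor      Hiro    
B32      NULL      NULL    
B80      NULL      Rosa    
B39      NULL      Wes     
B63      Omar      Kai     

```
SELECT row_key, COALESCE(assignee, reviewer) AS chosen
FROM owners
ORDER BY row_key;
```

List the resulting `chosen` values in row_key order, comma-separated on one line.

Wes, NULL, Mira, Wes, Noor, Omar, Diego, Rosa, Omar, NULL

row_key=B17: assignee=Wes → Wes
row_key=B32: assignee=NULL, reviewer=NULL (all NULL) → NULL
row_key=B35: assignee=Mira → Mira
row_key=B39: assignee=NULL, reviewer=Wes → Wes
row_key=B43: assignee=Noor → Noor
row_key=B63: assignee=Omar → Omar
row_key=B72: assignee=Diego → Diego
row_key=B80: assignee=NULL, reviewer=Rosa → Rosa
row_key=B91: assignee=NULL, reviewer=Omar → Omar
row_key=B98: assignee=NULL, reviewer=NULL (all NULL) → NULL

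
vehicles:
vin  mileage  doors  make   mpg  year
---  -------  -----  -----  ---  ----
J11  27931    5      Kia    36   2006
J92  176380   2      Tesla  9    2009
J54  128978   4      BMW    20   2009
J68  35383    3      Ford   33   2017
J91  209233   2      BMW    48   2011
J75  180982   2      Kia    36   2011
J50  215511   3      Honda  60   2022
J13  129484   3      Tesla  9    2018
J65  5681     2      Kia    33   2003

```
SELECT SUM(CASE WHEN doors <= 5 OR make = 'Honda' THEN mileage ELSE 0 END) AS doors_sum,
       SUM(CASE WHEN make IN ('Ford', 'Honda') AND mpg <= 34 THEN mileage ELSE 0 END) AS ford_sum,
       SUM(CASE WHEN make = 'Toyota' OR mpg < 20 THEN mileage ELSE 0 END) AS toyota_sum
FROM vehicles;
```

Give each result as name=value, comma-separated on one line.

doors_sum=1109563, ford_sum=35383, toyota_sum=305864

[doors_sum: doors <= 5 OR make = 'Honda']
vin=J11: ✓ → 27931
vin=J92: ✓ → 176380
vin=J54: ✓ → 128978
vin=J68: ✓ → 35383
vin=J91: ✓ → 209233
vin=J75: ✓ → 180982
vin=J50: ✓ → 215511
vin=J13: ✓ → 129484
vin=J65: ✓ → 5681
doors_sum = 27931 + 176380 + 128978 + 35383 + 209233 + 180982 + 215511 + 129484 + 5681 = 1109563
—
[ford_sum: make IN ('Ford', 'Honda') AND mpg <= 34]
vin=J11: ✗
vin=J92: ✗
vin=J54: ✗
vin=J68: ✓ → 35383
vin=J91: ✗
vin=J75: ✗
vin=J50: ✗
vin=J13: ✗
vin=J65: ✗
ford_sum = 35383
—
[toyota_sum: make = 'Toyota' OR mpg < 20]
vin=J11: ✗
vin=J92: ✓ → 176380
vin=J54: ✗
vin=J68: ✗
vin=J91: ✗
vin=J75: ✗
vin=J50: ✗
vin=J13: ✓ → 129484
vin=J65: ✗
toyota_sum = 176380 + 129484 = 305864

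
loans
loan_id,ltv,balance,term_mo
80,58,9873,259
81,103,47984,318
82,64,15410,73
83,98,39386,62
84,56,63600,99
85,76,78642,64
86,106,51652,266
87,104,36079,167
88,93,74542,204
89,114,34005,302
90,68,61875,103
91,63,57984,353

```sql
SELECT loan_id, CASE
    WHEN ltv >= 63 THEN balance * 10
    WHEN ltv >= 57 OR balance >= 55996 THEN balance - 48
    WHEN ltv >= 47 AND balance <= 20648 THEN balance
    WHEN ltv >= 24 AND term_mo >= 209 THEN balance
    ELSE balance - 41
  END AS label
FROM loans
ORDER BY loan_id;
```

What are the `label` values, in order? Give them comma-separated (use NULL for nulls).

9825, 479840, 154100, 393860, 63552, 786420, 516520, 360790, 745420, 340050, 618750, 579840

loan_id=80: ltv >= 57 OR balance >= 55996 → 9825
loan_id=81: ltv >= 63 → 479840
loan_id=82: ltv >= 63 → 154100
loan_id=83: ltv >= 63 → 393860
loan_id=84: ltv >= 57 OR balance >= 55996 → 63552
loan_id=85: ltv >= 63 → 786420
loan_id=86: ltv >= 63 → 516520
loan_id=87: ltv >= 63 → 360790
loan_id=88: ltv >= 63 → 745420
loan_id=89: ltv >= 63 → 340050
loan_id=90: ltv >= 63 → 618750
loan_id=91: ltv >= 63 → 579840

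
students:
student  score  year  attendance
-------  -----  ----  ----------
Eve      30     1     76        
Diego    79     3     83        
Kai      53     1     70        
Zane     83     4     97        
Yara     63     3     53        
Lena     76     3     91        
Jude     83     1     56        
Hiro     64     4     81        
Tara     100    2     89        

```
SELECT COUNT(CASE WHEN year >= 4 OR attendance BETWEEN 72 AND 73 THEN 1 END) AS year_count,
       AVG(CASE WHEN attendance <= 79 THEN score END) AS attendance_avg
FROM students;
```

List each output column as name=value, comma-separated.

year_count=2, attendance_avg=57.25

[year_count: year >= 4 OR attendance BETWEEN 72 AND 73]
student=Eve: ✗
student=Diego: ✗
student=Kai: ✗
student=Zane: ✓ → 1
student=Yara: ✗
student=Lena: ✗
student=Jude: ✗
student=Hiro: ✓ → 1
student=Tara: ✗
year_count = COUNT(1, 1) = 2
—
[attendance_avg: attendance <= 79]
student=Eve: ✓ → 30
student=Diego: ✗
student=Kai: ✓ → 53
student=Zane: ✗
student=Yara: ✓ → 63
student=Lena: ✗
student=Jude: ✓ → 83
student=Hiro: ✗
student=Tara: ✗
attendance_avg = (30 + 53 + 63 + 83) / 4 = 57.25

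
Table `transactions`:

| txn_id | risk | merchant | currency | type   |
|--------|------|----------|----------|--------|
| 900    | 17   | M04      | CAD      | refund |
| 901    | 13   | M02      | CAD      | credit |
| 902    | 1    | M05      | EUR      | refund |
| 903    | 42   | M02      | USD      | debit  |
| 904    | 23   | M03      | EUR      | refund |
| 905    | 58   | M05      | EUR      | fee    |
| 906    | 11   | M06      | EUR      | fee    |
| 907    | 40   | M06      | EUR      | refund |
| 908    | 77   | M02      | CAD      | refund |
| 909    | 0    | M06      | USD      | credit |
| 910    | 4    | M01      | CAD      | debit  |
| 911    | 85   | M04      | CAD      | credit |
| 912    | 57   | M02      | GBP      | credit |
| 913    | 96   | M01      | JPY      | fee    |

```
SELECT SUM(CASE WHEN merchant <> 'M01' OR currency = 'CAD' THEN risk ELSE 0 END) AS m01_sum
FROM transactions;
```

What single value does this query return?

txn_id=900: ✓ → 17
txn_id=901: ✓ → 13
txn_id=902: ✓ → 1
txn_id=903: ✓ → 42
txn_id=904: ✓ → 23
txn_id=905: ✓ → 58
txn_id=906: ✓ → 11
txn_id=907: ✓ → 40
txn_id=908: ✓ → 77
txn_id=909: ✓ → 0
txn_id=910: ✓ → 4
txn_id=911: ✓ → 85
txn_id=912: ✓ → 57
txn_id=913: ✗
m01_sum = 17 + 13 + 1 + 42 + 23 + 58 + 11 + 40 + 77 + 4 + 85 + 57 = 428

428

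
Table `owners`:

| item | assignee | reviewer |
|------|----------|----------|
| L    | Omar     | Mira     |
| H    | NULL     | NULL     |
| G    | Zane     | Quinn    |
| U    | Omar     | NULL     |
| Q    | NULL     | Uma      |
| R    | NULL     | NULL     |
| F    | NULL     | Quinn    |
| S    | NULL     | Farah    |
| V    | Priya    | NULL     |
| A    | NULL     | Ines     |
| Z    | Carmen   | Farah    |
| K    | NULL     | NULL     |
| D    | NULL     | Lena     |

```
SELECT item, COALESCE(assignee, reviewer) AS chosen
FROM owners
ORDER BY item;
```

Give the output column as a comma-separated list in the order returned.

Ines, Lena, Quinn, Zane, NULL, NULL, Omar, Uma, NULL, Farah, Omar, Priya, Carmen

item=A: assignee=NULL, reviewer=Ines → Ines
item=D: assignee=NULL, reviewer=Lena → Lena
item=F: assignee=NULL, reviewer=Quinn → Quinn
item=G: assignee=Zane → Zane
item=H: assignee=NULL, reviewer=NULL (all NULL) → NULL
item=K: assignee=NULL, reviewer=NULL (all NULL) → NULL
item=L: assignee=Omar → Omar
item=Q: assignee=NULL, reviewer=Uma → Uma
item=R: assignee=NULL, reviewer=NULL (all NULL) → NULL
item=S: assignee=NULL, reviewer=Farah → Farah
item=U: assignee=Omar → Omar
item=V: assignee=Priya → Priya
item=Z: assignee=Carmen → Carmen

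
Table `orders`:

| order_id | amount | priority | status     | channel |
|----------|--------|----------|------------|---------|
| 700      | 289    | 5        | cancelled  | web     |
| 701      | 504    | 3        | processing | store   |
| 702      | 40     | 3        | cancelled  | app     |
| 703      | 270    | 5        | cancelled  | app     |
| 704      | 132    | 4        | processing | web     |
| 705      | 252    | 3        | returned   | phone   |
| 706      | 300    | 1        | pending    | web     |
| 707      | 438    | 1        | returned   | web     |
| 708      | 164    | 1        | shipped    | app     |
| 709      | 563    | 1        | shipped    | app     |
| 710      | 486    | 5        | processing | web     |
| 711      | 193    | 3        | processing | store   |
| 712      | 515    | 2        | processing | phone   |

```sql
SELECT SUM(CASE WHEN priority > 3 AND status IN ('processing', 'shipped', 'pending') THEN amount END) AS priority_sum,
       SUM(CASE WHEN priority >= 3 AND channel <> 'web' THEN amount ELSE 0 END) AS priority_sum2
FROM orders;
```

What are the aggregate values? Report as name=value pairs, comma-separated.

priority_sum=618, priority_sum2=1259

[priority_sum: priority > 3 AND status IN ('processing', 'shipped', 'pending')]
order_id=700: ✗
order_id=701: ✗
order_id=702: ✗
order_id=703: ✗
order_id=704: ✓ → 132
order_id=705: ✗
order_id=706: ✗
order_id=707: ✗
order_id=708: ✗
order_id=709: ✗
order_id=710: ✓ → 486
order_id=711: ✗
order_id=712: ✗
priority_sum = 132 + 486 = 618
—
[priority_sum2: priority >= 3 AND channel <> 'web']
order_id=700: ✗
order_id=701: ✓ → 504
order_id=702: ✓ → 40
order_id=703: ✓ → 270
order_id=704: ✗
order_id=705: ✓ → 252
order_id=706: ✗
order_id=707: ✗
order_id=708: ✗
order_id=709: ✗
order_id=710: ✗
order_id=711: ✓ → 193
order_id=712: ✗
priority_sum2 = 504 + 40 + 270 + 252 + 193 = 1259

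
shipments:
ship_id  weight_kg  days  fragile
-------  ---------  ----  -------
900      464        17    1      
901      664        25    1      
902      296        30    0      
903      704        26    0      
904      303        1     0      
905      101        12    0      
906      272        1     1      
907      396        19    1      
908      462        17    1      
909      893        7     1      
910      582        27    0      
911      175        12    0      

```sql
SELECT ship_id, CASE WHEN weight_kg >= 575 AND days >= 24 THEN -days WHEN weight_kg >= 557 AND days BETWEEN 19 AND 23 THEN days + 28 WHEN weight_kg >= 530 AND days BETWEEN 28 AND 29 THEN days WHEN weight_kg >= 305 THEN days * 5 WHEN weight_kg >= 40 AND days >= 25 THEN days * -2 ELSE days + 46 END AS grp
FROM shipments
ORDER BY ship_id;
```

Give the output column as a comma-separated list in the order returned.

ship_id=900: weight_kg >= 305 → 85
ship_id=901: weight_kg >= 575 AND days >= 24 → -25
ship_id=902: weight_kg >= 40 AND days >= 25 → -60
ship_id=903: weight_kg >= 575 AND days >= 24 → -26
ship_id=904: ELSE → 47
ship_id=905: ELSE → 58
ship_id=906: ELSE → 47
ship_id=907: weight_kg >= 305 → 95
ship_id=908: weight_kg >= 305 → 85
ship_id=909: weight_kg >= 305 → 35
ship_id=910: weight_kg >= 575 AND days >= 24 → -27
ship_id=911: ELSE → 58

85, -25, -60, -26, 47, 58, 47, 95, 85, 35, -27, 58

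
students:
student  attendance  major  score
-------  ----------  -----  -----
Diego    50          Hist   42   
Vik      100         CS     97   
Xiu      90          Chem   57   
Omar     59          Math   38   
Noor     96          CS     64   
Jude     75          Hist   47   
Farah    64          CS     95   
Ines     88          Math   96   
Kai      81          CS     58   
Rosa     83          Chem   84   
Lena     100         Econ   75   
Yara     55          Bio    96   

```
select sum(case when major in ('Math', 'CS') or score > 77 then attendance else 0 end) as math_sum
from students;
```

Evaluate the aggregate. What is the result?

626

student=Diego: ✗
student=Vik: ✓ → 100
student=Xiu: ✗
student=Omar: ✓ → 59
student=Noor: ✓ → 96
student=Jude: ✗
student=Farah: ✓ → 64
student=Ines: ✓ → 88
student=Kai: ✓ → 81
student=Rosa: ✓ → 83
student=Lena: ✗
student=Yara: ✓ → 55
math_sum = 100 + 59 + 96 + 64 + 88 + 81 + 83 + 55 = 626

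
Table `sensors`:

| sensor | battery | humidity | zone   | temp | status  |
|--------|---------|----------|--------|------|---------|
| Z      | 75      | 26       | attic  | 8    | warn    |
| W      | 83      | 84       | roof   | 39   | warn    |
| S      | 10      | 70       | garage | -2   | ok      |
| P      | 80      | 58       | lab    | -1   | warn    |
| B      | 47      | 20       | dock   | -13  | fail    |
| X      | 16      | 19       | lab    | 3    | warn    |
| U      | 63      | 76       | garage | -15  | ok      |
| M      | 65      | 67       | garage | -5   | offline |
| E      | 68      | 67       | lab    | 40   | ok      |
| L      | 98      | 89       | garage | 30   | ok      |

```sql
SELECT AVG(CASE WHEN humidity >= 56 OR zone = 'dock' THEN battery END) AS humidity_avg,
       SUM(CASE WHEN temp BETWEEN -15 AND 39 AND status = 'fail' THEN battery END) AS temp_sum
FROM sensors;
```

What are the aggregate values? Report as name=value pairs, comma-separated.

[humidity_avg: humidity >= 56 OR zone = 'dock']
sensor=Z: ✗
sensor=W: ✓ → 83
sensor=S: ✓ → 10
sensor=P: ✓ → 80
sensor=B: ✓ → 47
sensor=X: ✗
sensor=U: ✓ → 63
sensor=M: ✓ → 65
sensor=E: ✓ → 68
sensor=L: ✓ → 98
humidity_avg = (83 + 10 + 80 + 47 + 63 + 65 + 68 + 98) / 8 = 64.25
—
[temp_sum: temp BETWEEN -15 AND 39 AND status = 'fail']
sensor=Z: ✗
sensor=W: ✗
sensor=S: ✗
sensor=P: ✗
sensor=B: ✓ → 47
sensor=X: ✗
sensor=U: ✗
sensor=M: ✗
sensor=E: ✗
sensor=L: ✗
temp_sum = 47

humidity_avg=64.25, temp_sum=47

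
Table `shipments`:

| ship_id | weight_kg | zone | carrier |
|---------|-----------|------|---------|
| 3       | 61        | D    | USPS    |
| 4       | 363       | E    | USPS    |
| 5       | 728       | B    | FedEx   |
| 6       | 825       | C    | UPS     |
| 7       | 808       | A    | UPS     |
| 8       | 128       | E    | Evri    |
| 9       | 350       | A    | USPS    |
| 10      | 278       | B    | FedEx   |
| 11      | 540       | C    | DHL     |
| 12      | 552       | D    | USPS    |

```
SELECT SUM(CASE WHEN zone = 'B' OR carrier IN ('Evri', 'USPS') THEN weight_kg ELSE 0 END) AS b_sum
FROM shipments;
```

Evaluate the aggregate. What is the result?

2460

ship_id=3: ✓ → 61
ship_id=4: ✓ → 363
ship_id=5: ✓ → 728
ship_id=6: ✗
ship_id=7: ✗
ship_id=8: ✓ → 128
ship_id=9: ✓ → 350
ship_id=10: ✓ → 278
ship_id=11: ✗
ship_id=12: ✓ → 552
b_sum = 61 + 363 + 728 + 128 + 350 + 278 + 552 = 2460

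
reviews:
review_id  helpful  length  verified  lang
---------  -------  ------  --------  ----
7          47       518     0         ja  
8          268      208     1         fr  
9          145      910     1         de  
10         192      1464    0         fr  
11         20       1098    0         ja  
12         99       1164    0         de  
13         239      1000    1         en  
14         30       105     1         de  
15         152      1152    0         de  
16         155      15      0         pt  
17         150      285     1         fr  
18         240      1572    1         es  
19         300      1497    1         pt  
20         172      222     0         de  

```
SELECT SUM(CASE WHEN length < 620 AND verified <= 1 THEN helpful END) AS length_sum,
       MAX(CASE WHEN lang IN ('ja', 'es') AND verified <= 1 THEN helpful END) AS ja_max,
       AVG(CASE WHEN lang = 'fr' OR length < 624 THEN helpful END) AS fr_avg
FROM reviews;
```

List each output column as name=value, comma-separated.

length_sum=822, ja_max=240, fr_avg=144.8571428571

[length_sum: length < 620 AND verified <= 1]
review_id=7: ✓ → 47
review_id=8: ✓ → 268
review_id=9: ✗
review_id=10: ✗
review_id=11: ✗
review_id=12: ✗
review_id=13: ✗
review_id=14: ✓ → 30
review_id=15: ✗
review_id=16: ✓ → 155
review_id=17: ✓ → 150
review_id=18: ✗
review_id=19: ✗
review_id=20: ✓ → 172
length_sum = 47 + 268 + 30 + 155 + 150 + 172 = 822
—
[ja_max: lang IN ('ja', 'es') AND verified <= 1]
review_id=7: ✓ → 47
review_id=8: ✗
review_id=9: ✗
review_id=10: ✗
review_id=11: ✓ → 20
review_id=12: ✗
review_id=13: ✗
review_id=14: ✗
review_id=15: ✗
review_id=16: ✗
review_id=17: ✗
review_id=18: ✓ → 240
review_id=19: ✗
review_id=20: ✗
ja_max = MAX(47, 20, 240) = 240
—
[fr_avg: lang = 'fr' OR length < 624]
review_id=7: ✓ → 47
review_id=8: ✓ → 268
review_id=9: ✗
review_id=10: ✓ → 192
review_id=11: ✗
review_id=12: ✗
review_id=13: ✗
review_id=14: ✓ → 30
review_id=15: ✗
review_id=16: ✓ → 155
review_id=17: ✓ → 150
review_id=18: ✗
review_id=19: ✗
review_id=20: ✓ → 172
fr_avg = (47 + 268 + 192 + 30 + 155 + 150 + 172) / 7 = 144.8571428571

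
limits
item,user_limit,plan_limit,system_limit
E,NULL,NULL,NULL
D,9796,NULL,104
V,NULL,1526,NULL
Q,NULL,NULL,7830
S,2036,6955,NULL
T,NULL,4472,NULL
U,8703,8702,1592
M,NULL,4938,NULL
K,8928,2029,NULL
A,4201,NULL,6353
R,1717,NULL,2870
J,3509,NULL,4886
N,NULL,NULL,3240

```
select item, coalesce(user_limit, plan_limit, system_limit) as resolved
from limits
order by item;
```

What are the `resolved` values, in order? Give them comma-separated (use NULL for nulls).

4201, 9796, NULL, 3509, 8928, 4938, 3240, 7830, 1717, 2036, 4472, 8703, 1526

item=A: user_limit=4201 → 4201
item=D: user_limit=9796 → 9796
item=E: user_limit=NULL, plan_limit=NULL, system_limit=NULL (all NULL) → NULL
item=J: user_limit=3509 → 3509
item=K: user_limit=8928 → 8928
item=M: user_limit=NULL, plan_limit=4938 → 4938
item=N: user_limit=NULL, plan_limit=NULL, system_limit=3240 → 3240
item=Q: user_limit=NULL, plan_limit=NULL, system_limit=7830 → 7830
item=R: user_limit=1717 → 1717
item=S: user_limit=2036 → 2036
item=T: user_limit=NULL, plan_limit=4472 → 4472
item=U: user_limit=8703 → 8703
item=V: user_limit=NULL, plan_limit=1526 → 1526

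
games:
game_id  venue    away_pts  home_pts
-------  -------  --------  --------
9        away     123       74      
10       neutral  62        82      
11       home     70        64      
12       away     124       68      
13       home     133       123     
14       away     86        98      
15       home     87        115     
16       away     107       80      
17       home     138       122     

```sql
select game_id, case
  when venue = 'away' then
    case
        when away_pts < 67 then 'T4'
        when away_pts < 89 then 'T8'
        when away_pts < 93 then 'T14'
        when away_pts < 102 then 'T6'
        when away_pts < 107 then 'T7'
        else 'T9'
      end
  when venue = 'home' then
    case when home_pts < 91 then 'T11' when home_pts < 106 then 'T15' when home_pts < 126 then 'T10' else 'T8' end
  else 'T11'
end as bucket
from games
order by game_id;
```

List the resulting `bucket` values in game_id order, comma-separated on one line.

T9, T11, T11, T9, T10, T8, T10, T9, T10

game_id=9: venue='away' → inner[ELSE] → T9
game_id=10: venue='neutral' → outer ELSE → T11
game_id=11: venue='home' → inner[home_pts < 91] → T11
game_id=12: venue='away' → inner[ELSE] → T9
game_id=13: venue='home' → inner[home_pts < 126] → T10
game_id=14: venue='away' → inner[away_pts < 89] → T8
game_id=15: venue='home' → inner[home_pts < 126] → T10
game_id=16: venue='away' → inner[ELSE] → T9
game_id=17: venue='home' → inner[home_pts < 126] → T10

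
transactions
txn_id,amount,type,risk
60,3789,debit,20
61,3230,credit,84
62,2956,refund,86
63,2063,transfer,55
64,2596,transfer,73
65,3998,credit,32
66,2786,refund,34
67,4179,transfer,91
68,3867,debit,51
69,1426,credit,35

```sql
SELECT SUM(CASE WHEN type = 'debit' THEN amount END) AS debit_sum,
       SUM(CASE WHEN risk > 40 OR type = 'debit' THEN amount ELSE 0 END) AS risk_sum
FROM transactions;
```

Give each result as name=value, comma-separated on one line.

debit_sum=7656, risk_sum=22680

[debit_sum: type = 'debit']
txn_id=60: ✓ → 3789
txn_id=61: ✗
txn_id=62: ✗
txn_id=63: ✗
txn_id=64: ✗
txn_id=65: ✗
txn_id=66: ✗
txn_id=67: ✗
txn_id=68: ✓ → 3867
txn_id=69: ✗
debit_sum = 3789 + 3867 = 7656
—
[risk_sum: risk > 40 OR type = 'debit']
txn_id=60: ✓ → 3789
txn_id=61: ✓ → 3230
txn_id=62: ✓ → 2956
txn_id=63: ✓ → 2063
txn_id=64: ✓ → 2596
txn_id=65: ✗
txn_id=66: ✗
txn_id=67: ✓ → 4179
txn_id=68: ✓ → 3867
txn_id=69: ✗
risk_sum = 3789 + 3230 + 2956 + 2063 + 2596 + 4179 + 3867 = 22680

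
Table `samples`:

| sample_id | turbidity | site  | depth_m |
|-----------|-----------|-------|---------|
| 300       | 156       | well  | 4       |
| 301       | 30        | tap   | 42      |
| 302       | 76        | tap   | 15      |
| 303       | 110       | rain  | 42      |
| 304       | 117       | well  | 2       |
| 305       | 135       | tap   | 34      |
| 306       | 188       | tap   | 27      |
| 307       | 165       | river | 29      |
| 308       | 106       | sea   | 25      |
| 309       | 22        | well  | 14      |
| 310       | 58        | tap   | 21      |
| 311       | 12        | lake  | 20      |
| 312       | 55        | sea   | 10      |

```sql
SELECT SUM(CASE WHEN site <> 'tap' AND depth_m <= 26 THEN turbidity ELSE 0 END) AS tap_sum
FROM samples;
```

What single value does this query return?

468

sample_id=300: ✓ → 156
sample_id=301: ✗
sample_id=302: ✗
sample_id=303: ✗
sample_id=304: ✓ → 117
sample_id=305: ✗
sample_id=306: ✗
sample_id=307: ✗
sample_id=308: ✓ → 106
sample_id=309: ✓ → 22
sample_id=310: ✗
sample_id=311: ✓ → 12
sample_id=312: ✓ → 55
tap_sum = 156 + 117 + 106 + 22 + 12 + 55 = 468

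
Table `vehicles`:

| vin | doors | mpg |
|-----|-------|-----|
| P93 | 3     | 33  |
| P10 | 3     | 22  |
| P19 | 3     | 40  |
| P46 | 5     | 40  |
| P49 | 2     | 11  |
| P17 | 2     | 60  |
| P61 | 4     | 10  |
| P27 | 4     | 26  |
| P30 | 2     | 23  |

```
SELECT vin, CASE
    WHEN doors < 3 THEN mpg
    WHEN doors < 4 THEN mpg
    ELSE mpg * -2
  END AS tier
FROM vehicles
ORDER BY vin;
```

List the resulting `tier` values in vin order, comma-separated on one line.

22, 60, 40, -52, 23, -80, 11, -20, 33

vin=P10: doors < 4 → 22
vin=P17: doors < 3 → 60
vin=P19: doors < 4 → 40
vin=P27: ELSE → -52
vin=P30: doors < 3 → 23
vin=P46: ELSE → -80
vin=P49: doors < 3 → 11
vin=P61: ELSE → -20
vin=P93: doors < 4 → 33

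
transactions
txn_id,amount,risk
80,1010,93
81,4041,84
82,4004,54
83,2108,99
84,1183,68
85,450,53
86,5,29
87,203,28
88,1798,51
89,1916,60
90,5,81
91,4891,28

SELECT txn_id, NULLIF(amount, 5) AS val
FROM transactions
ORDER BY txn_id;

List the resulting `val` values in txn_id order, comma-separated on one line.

1010, 4041, 4004, 2108, 1183, 450, NULL, 203, 1798, 1916, NULL, 4891

txn_id=80: amount=1010 vs 5: differ → 1010
txn_id=81: amount=4041 vs 5: differ → 4041
txn_id=82: amount=4004 vs 5: differ → 4004
txn_id=83: amount=2108 vs 5: differ → 2108
txn_id=84: amount=1183 vs 5: differ → 1183
txn_id=85: amount=450 vs 5: differ → 450
txn_id=86: amount=5 vs 5: equal → NULL
txn_id=87: amount=203 vs 5: differ → 203
txn_id=88: amount=1798 vs 5: differ → 1798
txn_id=89: amount=1916 vs 5: differ → 1916
txn_id=90: amount=5 vs 5: equal → NULL
txn_id=91: amount=4891 vs 5: differ → 4891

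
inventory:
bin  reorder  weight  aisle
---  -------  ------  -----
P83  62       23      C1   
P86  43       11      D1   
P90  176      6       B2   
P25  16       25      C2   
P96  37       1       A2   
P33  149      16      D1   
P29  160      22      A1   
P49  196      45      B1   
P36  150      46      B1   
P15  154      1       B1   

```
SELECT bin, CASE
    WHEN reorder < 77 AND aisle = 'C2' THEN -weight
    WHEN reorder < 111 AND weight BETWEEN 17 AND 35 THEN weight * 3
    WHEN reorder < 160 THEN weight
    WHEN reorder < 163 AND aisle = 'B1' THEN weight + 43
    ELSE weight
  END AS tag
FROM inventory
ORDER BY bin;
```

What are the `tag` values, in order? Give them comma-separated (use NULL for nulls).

1, -25, 22, 16, 46, 45, 69, 11, 6, 1

bin=P15: reorder < 160 → 1
bin=P25: reorder < 77 AND aisle = 'C2' → -25
bin=P29: ELSE → 22
bin=P33: reorder < 160 → 16
bin=P36: reorder < 160 → 46
bin=P49: ELSE → 45
bin=P83: reorder < 111 AND weight BETWEEN 17 AND 35 → 69
bin=P86: reorder < 160 → 11
bin=P90: ELSE → 6
bin=P96: reorder < 160 → 1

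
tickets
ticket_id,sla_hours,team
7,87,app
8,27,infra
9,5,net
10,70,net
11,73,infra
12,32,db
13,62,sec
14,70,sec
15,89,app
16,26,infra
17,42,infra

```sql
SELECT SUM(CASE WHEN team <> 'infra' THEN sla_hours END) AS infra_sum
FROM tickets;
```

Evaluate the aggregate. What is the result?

ticket_id=7: ✓ → 87
ticket_id=8: ✗
ticket_id=9: ✓ → 5
ticket_id=10: ✓ → 70
ticket_id=11: ✗
ticket_id=12: ✓ → 32
ticket_id=13: ✓ → 62
ticket_id=14: ✓ → 70
ticket_id=15: ✓ → 89
ticket_id=16: ✗
ticket_id=17: ✗
infra_sum = 87 + 5 + 70 + 32 + 62 + 70 + 89 = 415

415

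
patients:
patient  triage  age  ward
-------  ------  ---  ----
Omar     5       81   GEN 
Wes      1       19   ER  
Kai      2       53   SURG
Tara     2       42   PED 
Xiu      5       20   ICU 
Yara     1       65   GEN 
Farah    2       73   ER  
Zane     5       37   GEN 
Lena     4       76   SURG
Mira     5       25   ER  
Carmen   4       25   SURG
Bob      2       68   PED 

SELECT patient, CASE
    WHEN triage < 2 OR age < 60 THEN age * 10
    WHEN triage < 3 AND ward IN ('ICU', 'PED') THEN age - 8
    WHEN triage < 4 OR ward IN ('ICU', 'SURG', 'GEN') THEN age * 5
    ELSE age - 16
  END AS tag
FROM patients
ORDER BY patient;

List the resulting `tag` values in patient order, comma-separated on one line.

60, 250, 365, 530, 380, 250, 405, 420, 190, 200, 650, 370

patient=Bob: triage < 3 AND ward IN ('ICU', 'PED') → 60
patient=Carmen: triage < 2 OR age < 60 → 250
patient=Farah: triage < 4 OR ward IN ('ICU', 'SURG', 'GEN') → 365
patient=Kai: triage < 2 OR age < 60 → 530
patient=Lena: triage < 4 OR ward IN ('ICU', 'SURG', 'GEN') → 380
patient=Mira: triage < 2 OR age < 60 → 250
patient=Omar: triage < 4 OR ward IN ('ICU', 'SURG', 'GEN') → 405
patient=Tara: triage < 2 OR age < 60 → 420
patient=Wes: triage < 2 OR age < 60 → 190
patient=Xiu: triage < 2 OR age < 60 → 200
patient=Yara: triage < 2 OR age < 60 → 650
patient=Zane: triage < 2 OR age < 60 → 370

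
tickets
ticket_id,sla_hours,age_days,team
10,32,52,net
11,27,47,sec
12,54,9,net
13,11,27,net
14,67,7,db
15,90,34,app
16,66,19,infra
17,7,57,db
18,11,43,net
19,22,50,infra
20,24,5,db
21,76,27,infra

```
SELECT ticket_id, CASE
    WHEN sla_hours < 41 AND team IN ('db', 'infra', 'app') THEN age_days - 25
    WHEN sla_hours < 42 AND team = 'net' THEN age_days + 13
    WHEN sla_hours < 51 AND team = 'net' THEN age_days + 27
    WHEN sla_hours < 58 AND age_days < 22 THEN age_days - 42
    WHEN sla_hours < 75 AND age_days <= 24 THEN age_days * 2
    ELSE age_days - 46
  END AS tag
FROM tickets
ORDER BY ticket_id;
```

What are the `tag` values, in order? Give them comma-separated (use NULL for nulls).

65, 1, -33, 40, 14, -12, 38, 32, 56, 25, -20, -19

ticket_id=10: sla_hours < 42 AND team = 'net' → 65
ticket_id=11: ELSE → 1
ticket_id=12: sla_hours < 58 AND age_days < 22 → -33
ticket_id=13: sla_hours < 42 AND team = 'net' → 40
ticket_id=14: sla_hours < 75 AND age_days <= 24 → 14
ticket_id=15: ELSE → -12
ticket_id=16: sla_hours < 75 AND age_days <= 24 → 38
ticket_id=17: sla_hours < 41 AND team IN ('db', 'infra', 'app') → 32
ticket_id=18: sla_hours < 42 AND team = 'net' → 56
ticket_id=19: sla_hours < 41 AND team IN ('db', 'infra', 'app') → 25
ticket_id=20: sla_hours < 41 AND team IN ('db', 'infra', 'app') → -20
ticket_id=21: ELSE → -19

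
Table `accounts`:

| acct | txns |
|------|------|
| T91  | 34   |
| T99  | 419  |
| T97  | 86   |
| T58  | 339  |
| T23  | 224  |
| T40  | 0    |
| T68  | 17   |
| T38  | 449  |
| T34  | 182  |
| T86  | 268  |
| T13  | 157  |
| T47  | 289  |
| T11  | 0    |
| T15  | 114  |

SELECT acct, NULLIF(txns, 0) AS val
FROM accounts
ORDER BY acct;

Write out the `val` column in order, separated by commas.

acct=T11: txns=0 vs 0: equal → NULL
acct=T13: txns=157 vs 0: differ → 157
acct=T15: txns=114 vs 0: differ → 114
acct=T23: txns=224 vs 0: differ → 224
acct=T34: txns=182 vs 0: differ → 182
acct=T38: txns=449 vs 0: differ → 449
acct=T40: txns=0 vs 0: equal → NULL
acct=T47: txns=289 vs 0: differ → 289
acct=T58: txns=339 vs 0: differ → 339
acct=T68: txns=17 vs 0: differ → 17
acct=T86: txns=268 vs 0: differ → 268
acct=T91: txns=34 vs 0: differ → 34
acct=T97: txns=86 vs 0: differ → 86
acct=T99: txns=419 vs 0: differ → 419

NULL, 157, 114, 224, 182, 449, NULL, 289, 339, 17, 268, 34, 86, 419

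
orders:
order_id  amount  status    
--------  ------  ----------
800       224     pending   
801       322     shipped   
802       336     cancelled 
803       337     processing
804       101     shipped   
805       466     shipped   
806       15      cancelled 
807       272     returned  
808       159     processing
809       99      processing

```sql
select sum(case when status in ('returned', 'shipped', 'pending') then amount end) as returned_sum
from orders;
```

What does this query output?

1385

order_id=800: ✓ → 224
order_id=801: ✓ → 322
order_id=802: ✗
order_id=803: ✗
order_id=804: ✓ → 101
order_id=805: ✓ → 466
order_id=806: ✗
order_id=807: ✓ → 272
order_id=808: ✗
order_id=809: ✗
returned_sum = 224 + 322 + 101 + 466 + 272 = 1385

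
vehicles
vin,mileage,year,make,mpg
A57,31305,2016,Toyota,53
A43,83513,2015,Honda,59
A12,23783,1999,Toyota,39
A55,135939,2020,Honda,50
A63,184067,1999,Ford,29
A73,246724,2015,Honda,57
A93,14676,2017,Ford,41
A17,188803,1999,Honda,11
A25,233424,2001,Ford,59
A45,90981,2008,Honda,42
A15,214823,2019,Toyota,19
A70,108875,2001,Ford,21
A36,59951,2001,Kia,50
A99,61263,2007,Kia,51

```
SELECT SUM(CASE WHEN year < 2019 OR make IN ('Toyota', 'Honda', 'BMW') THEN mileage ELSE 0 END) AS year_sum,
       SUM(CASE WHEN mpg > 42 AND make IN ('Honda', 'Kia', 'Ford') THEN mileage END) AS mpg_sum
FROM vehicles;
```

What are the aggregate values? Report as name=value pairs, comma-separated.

year_sum=1678127, mpg_sum=820814

[year_sum: year < 2019 OR make IN ('Toyota', 'Honda', 'BMW')]
vin=A57: ✓ → 31305
vin=A43: ✓ → 83513
vin=A12: ✓ → 23783
vin=A55: ✓ → 135939
vin=A63: ✓ → 184067
vin=A73: ✓ → 246724
vin=A93: ✓ → 14676
vin=A17: ✓ → 188803
vin=A25: ✓ → 233424
vin=A45: ✓ → 90981
vin=A15: ✓ → 214823
vin=A70: ✓ → 108875
vin=A36: ✓ → 59951
vin=A99: ✓ → 61263
year_sum = 31305 + 83513 + 23783 + 135939 + 184067 + 246724 + 14676 + 188803 + 233424 + 90981 + 214823 + 108875 + 59951 + 61263 = 1678127
—
[mpg_sum: mpg > 42 AND make IN ('Honda', 'Kia', 'Ford')]
vin=A57: ✗
vin=A43: ✓ → 83513
vin=A12: ✗
vin=A55: ✓ → 135939
vin=A63: ✗
vin=A73: ✓ → 246724
vin=A93: ✗
vin=A17: ✗
vin=A25: ✓ → 233424
vin=A45: ✗
vin=A15: ✗
vin=A70: ✗
vin=A36: ✓ → 59951
vin=A99: ✓ → 61263
mpg_sum = 83513 + 135939 + 246724 + 233424 + 59951 + 61263 = 820814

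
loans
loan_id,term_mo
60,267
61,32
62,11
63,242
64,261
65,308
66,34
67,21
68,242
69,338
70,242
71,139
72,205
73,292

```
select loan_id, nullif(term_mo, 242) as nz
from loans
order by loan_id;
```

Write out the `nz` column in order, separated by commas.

267, 32, 11, NULL, 261, 308, 34, 21, NULL, 338, NULL, 139, 205, 292

loan_id=60: term_mo=267 vs 242: differ → 267
loan_id=61: term_mo=32 vs 242: differ → 32
loan_id=62: term_mo=11 vs 242: differ → 11
loan_id=63: term_mo=242 vs 242: equal → NULL
loan_id=64: term_mo=261 vs 242: differ → 261
loan_id=65: term_mo=308 vs 242: differ → 308
loan_id=66: term_mo=34 vs 242: differ → 34
loan_id=67: term_mo=21 vs 242: differ → 21
loan_id=68: term_mo=242 vs 242: equal → NULL
loan_id=69: term_mo=338 vs 242: differ → 338
loan_id=70: term_mo=242 vs 242: equal → NULL
loan_id=71: term_mo=139 vs 242: differ → 139
loan_id=72: term_mo=205 vs 242: differ → 205
loan_id=73: term_mo=292 vs 242: differ → 292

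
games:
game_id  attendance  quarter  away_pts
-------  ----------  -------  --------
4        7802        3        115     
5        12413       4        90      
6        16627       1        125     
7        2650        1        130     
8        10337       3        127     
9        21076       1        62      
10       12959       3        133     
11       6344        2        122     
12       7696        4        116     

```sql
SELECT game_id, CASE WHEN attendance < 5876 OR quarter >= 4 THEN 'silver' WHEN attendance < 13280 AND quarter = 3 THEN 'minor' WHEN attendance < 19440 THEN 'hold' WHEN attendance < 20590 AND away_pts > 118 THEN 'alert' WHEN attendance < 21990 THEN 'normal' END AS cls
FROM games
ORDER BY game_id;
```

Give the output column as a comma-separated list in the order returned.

minor, silver, hold, silver, minor, normal, minor, hold, silver

game_id=4: attendance < 13280 AND quarter = 3 → minor
game_id=5: attendance < 5876 OR quarter >= 4 → silver
game_id=6: attendance < 19440 → hold
game_id=7: attendance < 5876 OR quarter >= 4 → silver
game_id=8: attendance < 13280 AND quarter = 3 → minor
game_id=9: attendance < 21990 → normal
game_id=10: attendance < 13280 AND quarter = 3 → minor
game_id=11: attendance < 19440 → hold
game_id=12: attendance < 5876 OR quarter >= 4 → silver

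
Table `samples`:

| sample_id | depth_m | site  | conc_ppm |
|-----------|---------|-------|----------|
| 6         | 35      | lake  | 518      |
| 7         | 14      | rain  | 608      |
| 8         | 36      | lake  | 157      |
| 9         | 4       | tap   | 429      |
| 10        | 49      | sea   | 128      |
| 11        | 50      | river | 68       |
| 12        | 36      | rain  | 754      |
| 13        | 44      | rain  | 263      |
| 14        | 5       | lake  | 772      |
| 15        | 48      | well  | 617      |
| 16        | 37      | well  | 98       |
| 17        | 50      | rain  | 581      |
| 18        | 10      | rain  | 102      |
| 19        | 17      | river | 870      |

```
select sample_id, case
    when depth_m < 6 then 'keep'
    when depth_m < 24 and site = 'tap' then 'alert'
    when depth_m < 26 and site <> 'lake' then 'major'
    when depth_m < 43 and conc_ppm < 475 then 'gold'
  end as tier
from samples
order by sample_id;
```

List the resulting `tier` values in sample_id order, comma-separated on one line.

NULL, major, gold, keep, NULL, NULL, NULL, NULL, keep, NULL, gold, NULL, major, major

sample_id=6: (no match → NULL) → NULL
sample_id=7: depth_m < 26 and site <> 'lake' → major
sample_id=8: depth_m < 43 and conc_ppm < 475 → gold
sample_id=9: depth_m < 6 → keep
sample_id=10: (no match → NULL) → NULL
sample_id=11: (no match → NULL) → NULL
sample_id=12: (no match → NULL) → NULL
sample_id=13: (no match → NULL) → NULL
sample_id=14: depth_m < 6 → keep
sample_id=15: (no match → NULL) → NULL
sample_id=16: depth_m < 43 and conc_ppm < 475 → gold
sample_id=17: (no match → NULL) → NULL
sample_id=18: depth_m < 26 and site <> 'lake' → major
sample_id=19: depth_m < 26 and site <> 'lake' → major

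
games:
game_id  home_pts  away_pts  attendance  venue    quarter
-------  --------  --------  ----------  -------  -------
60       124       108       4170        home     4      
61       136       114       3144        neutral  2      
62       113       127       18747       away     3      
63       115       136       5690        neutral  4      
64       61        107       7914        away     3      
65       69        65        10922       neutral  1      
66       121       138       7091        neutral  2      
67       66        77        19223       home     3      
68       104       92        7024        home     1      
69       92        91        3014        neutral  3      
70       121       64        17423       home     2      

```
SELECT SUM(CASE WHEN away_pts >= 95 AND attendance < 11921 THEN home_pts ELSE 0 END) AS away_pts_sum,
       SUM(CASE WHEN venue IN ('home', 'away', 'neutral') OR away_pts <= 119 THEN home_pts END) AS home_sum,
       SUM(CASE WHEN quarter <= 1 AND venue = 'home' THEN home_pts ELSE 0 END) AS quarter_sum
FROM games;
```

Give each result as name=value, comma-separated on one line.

away_pts_sum=557, home_sum=1122, quarter_sum=104

[away_pts_sum: away_pts >= 95 AND attendance < 11921]
game_id=60: ✓ → 124
game_id=61: ✓ → 136
game_id=62: ✗
game_id=63: ✓ → 115
game_id=64: ✓ → 61
game_id=65: ✗
game_id=66: ✓ → 121
game_id=67: ✗
game_id=68: ✗
game_id=69: ✗
game_id=70: ✗
away_pts_sum = 124 + 136 + 115 + 61 + 121 = 557
—
[home_sum: venue IN ('home', 'away', 'neutral') OR away_pts <= 119]
game_id=60: ✓ → 124
game_id=61: ✓ → 136
game_id=62: ✓ → 113
game_id=63: ✓ → 115
game_id=64: ✓ → 61
game_id=65: ✓ → 69
game_id=66: ✓ → 121
game_id=67: ✓ → 66
game_id=68: ✓ → 104
game_id=69: ✓ → 92
game_id=70: ✓ → 121
home_sum = 124 + 136 + 113 + 115 + 61 + 69 + 121 + 66 + 104 + 92 + 121 = 1122
—
[quarter_sum: quarter <= 1 AND venue = 'home']
game_id=60: ✗
game_id=61: ✗
game_id=62: ✗
game_id=63: ✗
game_id=64: ✗
game_id=65: ✗
game_id=66: ✗
game_id=67: ✗
game_id=68: ✓ → 104
game_id=69: ✗
game_id=70: ✗
quarter_sum = 104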